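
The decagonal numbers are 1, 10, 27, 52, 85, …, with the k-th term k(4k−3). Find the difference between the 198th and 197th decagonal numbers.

Consecutive decagonal numbers differ by 8n − 7: here 8·198 − 7 = 1577.

1577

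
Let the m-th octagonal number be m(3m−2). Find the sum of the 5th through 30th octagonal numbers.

27365

Σ i(3i−2) = 3Σi² − 2Σi over i = 5..30.
Σi = 465 − 10 = 455 and Σi² = 9455 − 30 = 9425.
3·9425 − 2·455 = 27365.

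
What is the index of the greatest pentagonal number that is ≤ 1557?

32

Solve n(3n−1)/2 ≤ 1557 for integer n.
n = 32 gives 1520 ≤ 1557, while n = 33 gives 1617 > 1557; so the answer is index 32.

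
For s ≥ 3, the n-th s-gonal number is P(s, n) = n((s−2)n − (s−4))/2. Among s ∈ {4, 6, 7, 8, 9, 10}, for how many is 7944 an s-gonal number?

1

s = 4: P(4, 89) = 7921 and P(4, 90) = 8100; 7944 is not s-gonal.
s = 6: P(6, 63) = 7875 and P(6, 64) = 8128; 7944 is not s-gonal.
s = 7: P(7, 56) = 7756 and P(7, 57) = 8037; 7944 is not s-gonal.
s = 8: P(8, 51) = 7701 and P(8, 52) = 8008; 7944 is not s-gonal.
s = 9: P(9, 48) = 7944. ✓
s = 10: P(10, 44) = 7612 and P(10, 45) = 7965; 7944 is not s-gonal.
Hits: s ∈ {9} → 1.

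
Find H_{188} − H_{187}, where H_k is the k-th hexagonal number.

749

Consecutive hexagonal numbers differ by 4n − 3: here 4·188 − 3 = 749.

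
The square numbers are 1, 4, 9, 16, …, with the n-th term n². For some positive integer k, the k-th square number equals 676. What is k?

We need n² = 676, so n = √676 = 26.

26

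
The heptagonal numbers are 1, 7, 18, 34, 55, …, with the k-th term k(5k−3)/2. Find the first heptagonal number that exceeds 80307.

Solve n(5n−3)/2 > 80307 for integer n.
The largest n with value ≤ 80307 is 179 (since 79834 ≤ 80307 < 80730), so the first above is n = 180, value 80730.

80730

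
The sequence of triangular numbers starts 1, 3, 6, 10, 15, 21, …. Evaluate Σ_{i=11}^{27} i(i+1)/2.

3434

Σ i(i+1)/2 = (Σi² + Σi) / 2 over i = 11..27.
Σi = 378 − 55 = 323 and Σi² = 6930 − 385 = 6545.
(1·6545 + 1·323) / 2 = 6868/2 = 3434.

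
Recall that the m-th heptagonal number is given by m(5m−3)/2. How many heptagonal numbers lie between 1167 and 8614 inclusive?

The n-th heptagonal number is n(5n−3)/2.
Smallest index with value ≥ 1167: n = 22 (giving 1177).
Largest index with value ≤ 8614: n = 59 (giving 8614).
Indices 22 through 59: 38 terms.

38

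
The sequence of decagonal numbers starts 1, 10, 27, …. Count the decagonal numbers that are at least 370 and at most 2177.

The n-th decagonal number is n(4n−3).
Smallest index with value ≥ 370: n = 10 (giving 370).
Largest index with value ≤ 2177: n = 23 (giving 2047).
Indices 10 through 23: 14 terms.

14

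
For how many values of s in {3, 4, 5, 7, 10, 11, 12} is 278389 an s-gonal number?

1

s = 3: P(3, 745) = 277885 and P(3, 746) = 278631; 278389 is not s-gonal.
s = 4: P(4, 527) = 277729 and P(4, 528) = 278784; 278389 is not s-gonal.
s = 5: P(5, 430) = 277135 and P(5, 431) = 278426; 278389 is not s-gonal.
s = 7: P(7, 334) = 278389. ✓
s = 10: P(10, 264) = 277992 and P(10, 265) = 280105; 278389 is not s-gonal.
s = 11: P(11, 249) = 278133 and P(11, 250) = 280375; 278389 is not s-gonal.
s = 12: P(12, 236) = 277536 and P(12, 237) = 279897; 278389 is not s-gonal.
Hits: s ∈ {7} → 1.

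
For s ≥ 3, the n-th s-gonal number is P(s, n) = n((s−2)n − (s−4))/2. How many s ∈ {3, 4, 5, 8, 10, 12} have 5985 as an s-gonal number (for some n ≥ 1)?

2

s = 3: P(3, 108) = 5886 and P(3, 109) = 5995; 5985 is not s-gonal.
s = 4: P(4, 77) = 5929 and P(4, 78) = 6084; 5985 is not s-gonal.
s = 5: P(5, 63) = 5922 and P(5, 64) = 6112; 5985 is not s-gonal.
s = 8: P(8, 45) = 5985. ✓
s = 10: P(10, 39) = 5967 and P(10, 40) = 6280; 5985 is not s-gonal.
s = 12: P(12, 35) = 5985. ✓
Hits: s ∈ {8, 12} → 2.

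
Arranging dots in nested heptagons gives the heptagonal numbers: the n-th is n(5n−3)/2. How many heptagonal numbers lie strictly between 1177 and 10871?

The n-th heptagonal number is n(5n−3)/2.
Smallest index with value > 1177: n = 23 (giving 1288).
Largest index with value < 10871: n = 66 (giving 10791).
Indices 23 through 66: 44 terms.

44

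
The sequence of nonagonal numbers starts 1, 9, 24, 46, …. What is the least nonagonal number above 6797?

Solve n(7n−5)/2 > 6797 for integer n.
The largest n with value ≤ 6797 is 44 (since 6666 ≤ 6797 < 6975), so the first above is n = 45, value 6975.

6975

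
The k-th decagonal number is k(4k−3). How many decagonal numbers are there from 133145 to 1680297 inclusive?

466

The n-th decagonal number is n(4n−3).
Smallest index with value ≥ 133145: n = 183 (giving 133407).
Largest index with value ≤ 1680297: n = 648 (giving 1677672).
Indices 183 through 648: 466 terms.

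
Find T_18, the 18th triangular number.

The 18th triangular number is n(n+1)/2 with n = 18.
18·19/2 = 342/2 = 171.

171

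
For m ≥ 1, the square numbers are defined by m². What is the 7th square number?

7² = 49.

49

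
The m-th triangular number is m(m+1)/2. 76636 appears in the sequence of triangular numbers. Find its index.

Set n(n+1)/2 = 76636, giving n² + n − 153272 = 0.
So n = (-1 + 783) / 2 = 782/2 = 391.

391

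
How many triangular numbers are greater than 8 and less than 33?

The n-th triangular number is n(n+1)/2.
Smallest index with value > 8: n = 4 (giving 10).
Largest index with value < 33: n = 7 (giving 28).
Indices 4 through 7: 4 terms.

4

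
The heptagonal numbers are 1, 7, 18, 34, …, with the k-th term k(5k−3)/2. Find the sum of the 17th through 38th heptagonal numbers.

42900

Σ i(5i−3)/2 = (5Σi² − 3Σi) / 2 over i = 17..38.
Σi = 741 − 136 = 605 and Σi² = 19019 − 1496 = 17523.
(5·17523 − 3·605) / 2 = 85800/2 = 42900.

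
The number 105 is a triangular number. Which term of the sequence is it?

Set n(n+1)/2 = 105, giving n² + n − 210 = 0.
So n = (-1 + 29) / 2 = 28/2 = 14.

14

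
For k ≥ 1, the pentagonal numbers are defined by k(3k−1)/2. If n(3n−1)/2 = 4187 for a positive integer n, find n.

Set n(3n−1)/2 = 4187, giving 3n² − n − 8374 = 0.
The discriminant is 1 + 24·4187 = 100489, and √100489 = 317.
So n = (1 + 317) / 6 = 318/6 = 53.

53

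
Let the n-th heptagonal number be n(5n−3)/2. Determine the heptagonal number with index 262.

The 262nd heptagonal number is n(5n−3)/2 with n = 262.
262·(5·262 − 3)/2 = 262·1307/2 = 171217.

171217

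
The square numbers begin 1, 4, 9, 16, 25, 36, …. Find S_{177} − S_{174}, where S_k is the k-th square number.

177² = 31329 and 174² = 30276.
Difference: 31329 − 30276 = 1053.

1053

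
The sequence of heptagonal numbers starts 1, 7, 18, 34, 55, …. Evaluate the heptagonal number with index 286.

204061

286·(5·286 − 3)/2 = 286·1427/2 = 204061.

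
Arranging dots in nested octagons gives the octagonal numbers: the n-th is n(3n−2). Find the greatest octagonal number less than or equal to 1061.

Solve n(3n−2) ≤ 1061 for integer n.
n = 19 gives 1045 ≤ 1061, while n = 20 gives 1160 > 1061; so the answer is 1045.

1045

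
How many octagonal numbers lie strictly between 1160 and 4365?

The n-th octagonal number is n(3n−2).
Smallest index with value > 1160: n = 21 (giving 1281).
Largest index with value < 4365: n = 38 (giving 4256).
Indices 21 through 38: 18 terms.

18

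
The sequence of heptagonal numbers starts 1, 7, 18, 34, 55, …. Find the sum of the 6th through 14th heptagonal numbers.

Σ i(5i−3)/2 = (5Σi² − 3Σi) / 2 over i = 6..14.
Σi = 105 − 15 = 90 and Σi² = 1015 − 55 = 960.
(5·960 − 3·90) / 2 = 4530/2 = 2265.

2265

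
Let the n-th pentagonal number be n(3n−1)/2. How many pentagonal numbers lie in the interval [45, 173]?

The n-th pentagonal number is n(3n−1)/2.
Smallest index with value ≥ 45: n = 6 (giving 51).
Largest index with value ≤ 173: n = 10 (giving 145).
Indices 6 through 10: 5 terms.

5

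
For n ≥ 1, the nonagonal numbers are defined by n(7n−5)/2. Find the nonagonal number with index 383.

The 383rd nonagonal number is n(7n−5)/2 with n = 383.
383·(7·383 − 5)/2 = 383·2676/2 = 383·1338 = 512454.

512454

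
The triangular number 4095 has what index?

90

Set n(n+1)/2 = 4095, giving n² + n − 8190 = 0.
The discriminant is 1 + 8·4095 = 32761, and √32761 = 181.
So n = (-1 + 181) / 2 = 180/2 = 90.
Check: 90·91/2 = 4095. ✓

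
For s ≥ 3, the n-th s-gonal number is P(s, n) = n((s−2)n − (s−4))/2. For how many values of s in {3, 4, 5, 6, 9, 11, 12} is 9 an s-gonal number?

2

s = 3: P(3, 3) = 6 and P(3, 4) = 10; 9 is not s-gonal.
s = 4: P(4, 3) = 9. ✓
s = 5: P(5, 2) = 5 and P(5, 3) = 12; 9 is not s-gonal.
s = 6: P(6, 2) = 6 and P(6, 3) = 15; 9 is not s-gonal.
s = 9: P(9, 2) = 9. ✓
s = 11: P(11, 1) = 1 and P(11, 2) = 11; 9 is not s-gonal.
s = 12: P(12, 1) = 1 and P(12, 2) = 12; 9 is not s-gonal.
Hits: s ∈ {4, 9} → 2.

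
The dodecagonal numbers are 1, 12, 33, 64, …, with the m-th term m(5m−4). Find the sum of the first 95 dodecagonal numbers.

1433360

Σ i(5i−4) = 5Σi² − 4Σi over i = 1..95.
Σi = 4560 and Σi² = 290320.
5·290320 − 4·4560 = 1433360.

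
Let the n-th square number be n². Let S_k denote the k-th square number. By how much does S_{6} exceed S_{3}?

27

6² = 36 and 3² = 9.
Difference: 36 − 9 = 27.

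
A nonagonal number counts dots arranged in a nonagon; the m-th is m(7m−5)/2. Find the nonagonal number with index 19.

The 19th nonagonal number is n(7n−5)/2 with n = 19.
19·(7·19 − 5)/2 = 19·128/2 = 19·64 = 1216.

1216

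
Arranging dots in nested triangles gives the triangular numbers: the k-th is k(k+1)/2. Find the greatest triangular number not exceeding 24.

Solve n(n+1)/2 ≤ 24 for integer n.
n = 6 gives 21 ≤ 24, while n = 7 gives 28 > 24; so the answer is 21.

21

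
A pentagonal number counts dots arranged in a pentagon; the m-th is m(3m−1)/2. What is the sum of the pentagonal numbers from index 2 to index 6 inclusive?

Σ i(3i−1)/2 = (3Σi² − Σi) / 2 over i = 2..6.
Σi = 21 − 1 = 20 and Σi² = 91 − 1 = 90.
(3·90 − 1·20) / 2 = 250/2 = 125.

125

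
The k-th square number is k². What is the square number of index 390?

152100

The 390th square number is n² with n = 390.
390² = 152100.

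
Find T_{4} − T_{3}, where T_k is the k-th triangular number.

4

Consecutive triangular numbers differ by n: T_{4} − T_{3} = 4.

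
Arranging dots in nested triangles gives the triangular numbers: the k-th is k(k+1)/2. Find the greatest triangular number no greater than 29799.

29646

Solve n(n+1)/2 ≤ 29799 for integer n.
n = 243 gives 29646 ≤ 29799, while n = 244 gives 29890 > 29799; so the answer is 29646.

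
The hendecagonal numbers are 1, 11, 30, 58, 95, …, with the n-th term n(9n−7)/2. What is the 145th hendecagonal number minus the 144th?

Consecutive hendecagonal numbers differ by 9n − 8: here 9·145 − 8 = 1297.

1297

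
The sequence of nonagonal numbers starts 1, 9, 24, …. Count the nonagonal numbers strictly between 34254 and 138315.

The n-th nonagonal number is n(7n−5)/2.
Smallest index with value > 34254: n = 100 (giving 34750).
Largest index with value < 138315: n = 199 (giving 138106).
Indices 100 through 199: 100 terms.

100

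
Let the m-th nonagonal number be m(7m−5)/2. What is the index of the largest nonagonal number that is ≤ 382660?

331

Solve n(7n−5)/2 ≤ 382660 for integer n.
n = 331 gives 382636 ≤ 382660, while n = 332 gives 384954 > 382660; so the answer is index 331.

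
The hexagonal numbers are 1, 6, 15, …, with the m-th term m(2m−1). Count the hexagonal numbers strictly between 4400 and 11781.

29

The n-th hexagonal number is n(2n−1).
Smallest index with value > 4400: n = 48 (giving 4560).
Largest index with value < 11781: n = 76 (giving 11476).
Indices 48 through 76: 29 terms.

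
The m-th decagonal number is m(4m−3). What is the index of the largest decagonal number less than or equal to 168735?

205

Solve n(4n−3) ≤ 168735 for integer n.
n = 205 gives 167485 ≤ 168735, while n = 206 gives 169126 > 168735; so the answer is index 205.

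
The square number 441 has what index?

We need n² = 441, so n = √441 = 21.
Check: 21² = 441. ✓

21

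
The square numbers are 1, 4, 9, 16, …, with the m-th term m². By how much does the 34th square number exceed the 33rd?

67

n² − (n−1)² = 2n − 1, so 34² − 33² = 2·34 − 1 = 67.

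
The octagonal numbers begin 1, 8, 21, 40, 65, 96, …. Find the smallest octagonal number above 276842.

278465

Solve n(3n−2) > 276842 for integer n.
The largest n with value ≤ 276842 is 304 (since 276640 ≤ 276842 < 278465), so the first above is n = 305, value 278465.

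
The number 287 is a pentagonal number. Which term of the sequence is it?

14

Set n(3n−1)/2 = 287, giving 3n² − n − 574 = 0.
So n = (1 + 83) / 6 = 84/6 = 14.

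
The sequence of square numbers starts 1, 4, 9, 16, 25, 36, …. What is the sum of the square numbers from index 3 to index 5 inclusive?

Σ_{i=3}^{5} i² = 55 − 5 = 50.

50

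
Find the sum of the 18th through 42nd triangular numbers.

12275

Σ i(i+1)/2 = (Σi² + Σi) / 2 over i = 18..42.
Σi = 903 − 153 = 750 and Σi² = 25585 − 1785 = 23800.
(1·23800 + 1·750) / 2 = 24550/2 = 12275.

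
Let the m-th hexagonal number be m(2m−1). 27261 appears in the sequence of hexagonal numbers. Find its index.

Set n(2n−1) = 27261, giving 2n² − n − 27261 = 0.
The discriminant is 1 + 8·27261 = 218089, and √218089 = 467.
So n = (1 + 467) / 4 = 468/4 = 117.

117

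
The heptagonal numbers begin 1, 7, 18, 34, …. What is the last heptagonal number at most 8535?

8323

Solve n(5n−3)/2 ≤ 8535 for integer n.
n = 58 gives 8323 ≤ 8535, while n = 59 gives 8614 > 8535; so the answer is 8323.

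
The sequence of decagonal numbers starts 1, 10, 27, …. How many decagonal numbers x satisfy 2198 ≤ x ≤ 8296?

22

The n-th decagonal number is n(4n−3).
Smallest index with value ≥ 2198: n = 24 (giving 2232).
Largest index with value ≤ 8296: n = 45 (giving 7965).
Indices 24 through 45: 22 terms.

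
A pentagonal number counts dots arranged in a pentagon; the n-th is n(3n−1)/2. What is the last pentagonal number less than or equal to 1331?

1247

Solve n(3n−1)/2 ≤ 1331 for integer n.
n = 29 gives 1247 ≤ 1331, while n = 30 gives 1335 > 1331; so the answer is 1247.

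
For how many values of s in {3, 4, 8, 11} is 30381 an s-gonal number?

1

s = 3: P(3, 246) = 30381. ✓
s = 4: P(4, 174) = 30276 and P(4, 175) = 30625; 30381 is not s-gonal.
s = 8: P(8, 100) = 29800 and P(8, 101) = 30401; 30381 is not s-gonal.
s = 11: P(11, 82) = 29971 and P(11, 83) = 30710; 30381 is not s-gonal.
Hits: s ∈ {3} → 1.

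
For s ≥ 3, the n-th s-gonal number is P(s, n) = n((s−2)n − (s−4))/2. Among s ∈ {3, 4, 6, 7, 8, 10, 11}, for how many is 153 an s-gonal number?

s = 3: P(3, 17) = 153. ✓
s = 4: P(4, 12) = 144 and P(4, 13) = 169; 153 is not s-gonal.
s = 6: P(6, 9) = 153. ✓
s = 7: P(7, 8) = 148 and P(7, 9) = 189; 153 is not s-gonal.
s = 8: P(8, 7) = 133 and P(8, 8) = 176; 153 is not s-gonal.
s = 10: P(10, 6) = 126 and P(10, 7) = 175; 153 is not s-gonal.
s = 11: P(11, 6) = 141 and P(11, 7) = 196; 153 is not s-gonal.
Hits: s ∈ {3, 6} → 2.

2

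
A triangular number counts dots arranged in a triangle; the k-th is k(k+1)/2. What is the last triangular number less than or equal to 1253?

1225

Solve n(n+1)/2 ≤ 1253 for integer n.
n = 49 gives 1225 ≤ 1253, while n = 50 gives 1275 > 1253; so the answer is 1225.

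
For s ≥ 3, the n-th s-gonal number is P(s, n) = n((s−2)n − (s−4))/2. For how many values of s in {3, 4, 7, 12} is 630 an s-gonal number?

s = 3: P(3, 35) = 630. ✓
s = 4: P(4, 25) = 625 and P(4, 26) = 676; 630 is not s-gonal.
s = 7: P(7, 16) = 616 and P(7, 17) = 697; 630 is not s-gonal.
s = 12: P(12, 11) = 561 and P(12, 12) = 672; 630 is not s-gonal.
Hits: s ∈ {3} → 1.

1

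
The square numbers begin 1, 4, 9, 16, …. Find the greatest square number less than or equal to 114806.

114244

Solve n² ≤ 114806 for integer n.
n = 338 gives 114244 ≤ 114806, while n = 339 gives 114921 > 114806; so the answer is 114244.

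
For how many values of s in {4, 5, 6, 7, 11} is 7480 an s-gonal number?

s = 4: P(4, 86) = 7396 and P(4, 87) = 7569; 7480 is not s-gonal.
s = 5: P(5, 70) = 7315 and P(5, 71) = 7526; 7480 is not s-gonal.
s = 6: P(6, 61) = 7381 and P(6, 62) = 7626; 7480 is not s-gonal.
s = 7: P(7, 55) = 7480. ✓
s = 11: P(11, 41) = 7421 and P(11, 42) = 7791; 7480 is not s-gonal.
Hits: s ∈ {7} → 1.

1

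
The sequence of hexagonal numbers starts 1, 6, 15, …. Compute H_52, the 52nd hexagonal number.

5356

The 52nd hexagonal number is n(2n−1) with n = 52.
52·(2·52 − 1) = 52·103 = 5356.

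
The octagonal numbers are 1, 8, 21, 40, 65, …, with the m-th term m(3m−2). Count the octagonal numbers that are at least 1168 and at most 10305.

The n-th octagonal number is n(3n−2).
Smallest index with value ≥ 1168: n = 21 (giving 1281).
Largest index with value ≤ 10305: n = 58 (giving 9976).
Indices 21 through 58: 38 terms.

38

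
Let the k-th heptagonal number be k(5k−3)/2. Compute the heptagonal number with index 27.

27·(5·27 − 3)/2 = 27·132/2 = 27·66 = 1782.

1782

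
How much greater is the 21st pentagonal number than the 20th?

61

Consecutive pentagonal numbers differ by 3n − 2: here 3·21 − 2 = 61.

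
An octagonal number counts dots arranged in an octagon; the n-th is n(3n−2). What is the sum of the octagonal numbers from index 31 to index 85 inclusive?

590260

Σ i(3i−2) = 3Σi² − 2Σi over i = 31..85.
Σi = 3655 − 465 = 3190 and Σi² = 208335 − 9455 = 198880.
3·198880 − 2·3190 = 590260.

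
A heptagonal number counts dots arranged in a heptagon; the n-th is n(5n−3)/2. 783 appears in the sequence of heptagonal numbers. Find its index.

Set n(5n−3)/2 = 783, giving 5n² − 3n − 1566 = 0.
So n = (3 + 177) / 10 = 180/10 = 18.
Check: 18·(5·18 − 3)/2 = 783. ✓

18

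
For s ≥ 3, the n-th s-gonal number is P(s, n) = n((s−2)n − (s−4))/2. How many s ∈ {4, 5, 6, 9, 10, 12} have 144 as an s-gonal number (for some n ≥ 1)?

s = 4: P(4, 12) = 144. ✓
s = 5: P(5, 9) = 117 and P(5, 10) = 145; 144 is not s-gonal.
s = 6: P(6, 8) = 120 and P(6, 9) = 153; 144 is not s-gonal.
s = 9: P(9, 6) = 111 and P(9, 7) = 154; 144 is not s-gonal.
s = 10: P(10, 6) = 126 and P(10, 7) = 175; 144 is not s-gonal.
s = 12: P(12, 5) = 105 and P(12, 6) = 156; 144 is not s-gonal.
Hits: s ∈ {4} → 1.

1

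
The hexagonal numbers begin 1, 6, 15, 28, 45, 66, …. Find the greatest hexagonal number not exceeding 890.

Solve n(2n−1) ≤ 890 for integer n.
n = 21 gives 861 ≤ 890, while n = 22 gives 946 > 890; so the answer is 861.

861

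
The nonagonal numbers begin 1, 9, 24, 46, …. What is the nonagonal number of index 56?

10836

The 56th nonagonal number is n(7n−5)/2 with n = 56.
56·(7·56 − 5)/2 = 56·387/2 = 10836.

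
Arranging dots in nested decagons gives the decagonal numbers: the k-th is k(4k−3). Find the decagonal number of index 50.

9850

The 50th decagonal number is n(4n−3) with n = 50.
50·(4·50 − 3) = 50·197 = 9850.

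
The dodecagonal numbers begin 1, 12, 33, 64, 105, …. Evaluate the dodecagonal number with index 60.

The 60th dodecagonal number is n(5n−4) with n = 60.
60·(5·60 − 4) = 60·296 = 17760.

17760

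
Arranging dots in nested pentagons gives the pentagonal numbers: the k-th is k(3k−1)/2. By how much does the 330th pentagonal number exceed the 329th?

Consecutive pentagonal numbers differ by 3n − 2: here 3·330 − 2 = 988.

988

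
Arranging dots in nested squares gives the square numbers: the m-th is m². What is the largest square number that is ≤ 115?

Solve n² ≤ 115 for integer n.
n = 10 gives 100 ≤ 115, while n = 11 gives 121 > 115; so the answer is 100.

100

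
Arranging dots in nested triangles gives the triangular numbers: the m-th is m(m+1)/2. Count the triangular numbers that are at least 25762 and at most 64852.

133

The n-th triangular number is n(n+1)/2.
Smallest index with value ≥ 25762: n = 227 (giving 25878).
Largest index with value ≤ 64852: n = 359 (giving 64620).
Indices 227 through 359: 133 terms.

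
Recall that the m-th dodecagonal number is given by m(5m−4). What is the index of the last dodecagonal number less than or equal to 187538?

Solve n(5n−4) ≤ 187538 for integer n.
n = 194 gives 187404 ≤ 187538, while n = 195 gives 189345 > 187538; so the answer is index 194.

194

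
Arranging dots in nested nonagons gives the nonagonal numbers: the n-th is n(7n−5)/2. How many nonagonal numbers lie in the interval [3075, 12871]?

The n-th nonagonal number is n(7n−5)/2.
Smallest index with value ≥ 3075: n = 30 (giving 3075).
Largest index with value ≤ 12871: n = 61 (giving 12871).
Indices 30 through 61: 32 terms.

32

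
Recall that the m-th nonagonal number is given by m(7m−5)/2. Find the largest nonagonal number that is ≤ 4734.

4699

Solve n(7n−5)/2 ≤ 4734 for integer n.
n = 37 gives 4699 ≤ 4734, while n = 38 gives 4959 > 4734; so the answer is 4699.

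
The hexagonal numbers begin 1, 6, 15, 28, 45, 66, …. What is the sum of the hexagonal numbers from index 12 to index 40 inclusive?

Σ i(2i−1) = 2Σi² − Σi over i = 12..40.
Σi = 820 − 66 = 754 and Σi² = 22140 − 506 = 21634.
2·21634 − 1·754 = 42514.

42514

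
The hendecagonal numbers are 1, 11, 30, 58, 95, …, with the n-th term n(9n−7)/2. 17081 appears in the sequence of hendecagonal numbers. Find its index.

Set n(9n−7)/2 = 17081, giving 9n² − 7n − 34162 = 0.
The discriminant is 49 + 72·17081 = 1229881, and √1229881 = 1109.
So n = (7 + 1109) / 18 = 1116/18 = 62.

62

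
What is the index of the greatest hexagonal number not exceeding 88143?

210

Solve n(2n−1) ≤ 88143 for integer n.
n = 210 gives 87990 ≤ 88143, while n = 211 gives 88831 > 88143; so the answer is index 210.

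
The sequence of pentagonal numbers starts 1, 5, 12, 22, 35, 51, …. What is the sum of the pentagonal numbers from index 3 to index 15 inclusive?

1794

Σ i(3i−1)/2 = (3Σi² − Σi) / 2 over i = 3..15.
Σi = 120 − 3 = 117 and Σi² = 1240 − 5 = 1235.
(3·1235 − 1·117) / 2 = 3588/2 = 1794.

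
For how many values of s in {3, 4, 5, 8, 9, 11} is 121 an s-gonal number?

s = 3: P(3, 15) = 120 and P(3, 16) = 136; 121 is not s-gonal.
s = 4: P(4, 11) = 121. ✓
s = 5: P(5, 9) = 117 and P(5, 10) = 145; 121 is not s-gonal.
s = 8: P(8, 6) = 96 and P(8, 7) = 133; 121 is not s-gonal.
s = 9: P(9, 6) = 111 and P(9, 7) = 154; 121 is not s-gonal.
s = 11: P(11, 5) = 95 and P(11, 6) = 141; 121 is not s-gonal.
Hits: s ∈ {4} → 1.

1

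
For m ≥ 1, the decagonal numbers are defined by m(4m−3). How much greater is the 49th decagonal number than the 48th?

Consecutive decagonal numbers differ by 8n − 7: here 8·49 − 7 = 385.

385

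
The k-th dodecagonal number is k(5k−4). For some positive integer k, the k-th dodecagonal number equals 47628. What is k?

98

Set n(5n−4) = 47628, giving 5n² − 4n − 47628 = 0.
The discriminant is 16 + 20·47628 = 952576, and √952576 = 976.
So n = (4 + 976) / 10 = 980/10 = 98.
Check: 98·(5·98 − 4) = 47628. ✓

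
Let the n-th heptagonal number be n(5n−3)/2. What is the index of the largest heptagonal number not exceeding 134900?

Solve n(5n−3)/2 ≤ 134900 for integer n.
n = 232 gives 134212 ≤ 134900, while n = 233 gives 135373 > 134900; so the answer is index 232.

232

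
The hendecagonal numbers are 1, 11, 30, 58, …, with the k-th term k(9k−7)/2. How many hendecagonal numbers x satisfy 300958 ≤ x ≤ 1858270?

385

The n-th hendecagonal number is n(9n−7)/2.
Smallest index with value ≥ 300958: n = 259 (giving 300958).
Largest index with value ≤ 1858270: n = 643 (giving 1858270).
Indices 259 through 643: 385 terms.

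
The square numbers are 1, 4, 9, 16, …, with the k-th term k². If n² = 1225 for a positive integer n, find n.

35

We need n² = 1225, so n = √1225 = 35.
Check: 35² = 1225. ✓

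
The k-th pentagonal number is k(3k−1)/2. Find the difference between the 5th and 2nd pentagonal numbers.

5·(3·5 − 1)/2 = 35 and 2·(3·2 − 1)/2 = 5.
Difference: 35 − 5 = 30.

30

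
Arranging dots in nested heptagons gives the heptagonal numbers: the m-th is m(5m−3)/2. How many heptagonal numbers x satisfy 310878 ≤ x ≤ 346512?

20

The n-th heptagonal number is n(5n−3)/2.
Smallest index with value ≥ 310878: n = 353 (giving 310993).
Largest index with value ≤ 346512: n = 372 (giving 345402).
Indices 353 through 372: 20 terms.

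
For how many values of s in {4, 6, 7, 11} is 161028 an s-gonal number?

1

s = 4: P(4, 401) = 160801 and P(4, 402) = 161604; 161028 is not s-gonal.
s = 6: P(6, 284) = 161028. ✓
s = 7: P(7, 254) = 160909 and P(7, 255) = 162180; 161028 is not s-gonal.
s = 11: P(11, 189) = 160083 and P(11, 190) = 161785; 161028 is not s-gonal.
Hits: s ∈ {6} → 1.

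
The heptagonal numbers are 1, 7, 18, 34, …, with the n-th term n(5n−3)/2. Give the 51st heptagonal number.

6426

The 51st heptagonal number is n(5n−3)/2 with n = 51.
51·(5·51 − 3)/2 = 51·252/2 = 51·126 = 6426.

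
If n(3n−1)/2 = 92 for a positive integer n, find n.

8

Set n(3n−1)/2 = 92, giving 3n² − n − 184 = 0.
The discriminant is 1 + 24·92 = 2209, and √2209 = 47.
So n = (1 + 47) / 6 = 48/6 = 8.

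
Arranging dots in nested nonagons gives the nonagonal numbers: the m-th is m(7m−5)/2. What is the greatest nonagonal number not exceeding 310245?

Solve n(7n−5)/2 ≤ 310245 for integer n.
n = 298 gives 310069 ≤ 310245, while n = 299 gives 312156 > 310245; so the answer is 310069.

310069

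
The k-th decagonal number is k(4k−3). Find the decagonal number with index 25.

The 25th decagonal number is n(4n−3) with n = 25.
25·(4·25 − 3) = 25·97 = 2425.

2425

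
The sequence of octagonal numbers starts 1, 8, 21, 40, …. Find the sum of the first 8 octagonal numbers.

Σ i(3i−2) = 3Σi² − 2Σi over i = 1..8.
Σi = 36 and Σi² = 204.
3·204 − 2·36 = 540.

540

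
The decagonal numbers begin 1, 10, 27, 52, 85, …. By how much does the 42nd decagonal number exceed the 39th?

42·(4·42 − 3) = 6930 and 39·(4·39 − 3) = 5967.
Difference: 6930 − 5967 = 963.

963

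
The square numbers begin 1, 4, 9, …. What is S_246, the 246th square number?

60516

The 246th square number is n² with n = 246.
246² = 60516.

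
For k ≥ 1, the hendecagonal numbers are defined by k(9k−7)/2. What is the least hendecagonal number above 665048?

Solve n(9n−7)/2 > 665048 for integer n.
The largest n with value ≤ 665048 is 384 (since 662208 ≤ 665048 < 665665), so the first above is n = 385, value 665665.

665665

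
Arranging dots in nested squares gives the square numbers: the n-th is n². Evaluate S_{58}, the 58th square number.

58² = 3364.

3364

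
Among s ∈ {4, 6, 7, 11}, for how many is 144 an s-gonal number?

1

s = 4: P(4, 12) = 144. ✓
s = 6: P(6, 8) = 120 and P(6, 9) = 153; 144 is not s-gonal.
s = 7: P(7, 7) = 112 and P(7, 8) = 148; 144 is not s-gonal.
s = 11: P(11, 6) = 141 and P(11, 7) = 196; 144 is not s-gonal.
Hits: s ∈ {4} → 1.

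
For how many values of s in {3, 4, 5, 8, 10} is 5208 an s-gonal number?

s = 3: P(3, 101) = 5151 and P(3, 102) = 5253; 5208 is not s-gonal.
s = 4: P(4, 72) = 5184 and P(4, 73) = 5329; 5208 is not s-gonal.
s = 5: P(5, 59) = 5192 and P(5, 60) = 5370; 5208 is not s-gonal.
s = 8: P(8, 42) = 5208. ✓
s = 10: P(10, 36) = 5076 and P(10, 37) = 5365; 5208 is not s-gonal.
Hits: s ∈ {8} → 1.

1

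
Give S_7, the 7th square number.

49

The 7th square number is n² with n = 7.
7² = 49.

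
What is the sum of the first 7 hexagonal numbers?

252

Σ i(2i−1) = 2Σi² − Σi over i = 1..7.
Σi = 28 and Σi² = 140.
2·140 − 1·28 = 252.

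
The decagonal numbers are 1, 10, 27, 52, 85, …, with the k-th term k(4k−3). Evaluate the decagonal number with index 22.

The 22nd decagonal number is n(4n−3) with n = 22.
22·(4·22 − 3) = 22·85 = 1870.

1870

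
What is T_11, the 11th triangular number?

The 11th triangular number is n(n+1)/2 with n = 11.
11·12/2 = 132/2 = 66.

66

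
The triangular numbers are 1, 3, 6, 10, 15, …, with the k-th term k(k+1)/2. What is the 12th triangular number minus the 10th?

12·13/2 = 78 and 10·11/2 = 55.
Difference: 78 − 55 = 23.

23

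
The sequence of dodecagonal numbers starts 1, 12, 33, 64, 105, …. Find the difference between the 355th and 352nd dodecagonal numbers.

10593

355·(5·355 − 4) = 628705 and 352·(5·352 − 4) = 618112.
Difference: 628705 − 618112 = 10593.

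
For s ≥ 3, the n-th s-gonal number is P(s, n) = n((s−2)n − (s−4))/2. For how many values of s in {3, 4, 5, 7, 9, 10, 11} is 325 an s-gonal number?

2

s = 3: P(3, 25) = 325. ✓
s = 4: P(4, 18) = 324 and P(4, 19) = 361; 325 is not s-gonal.
s = 5: P(5, 14) = 287 and P(5, 15) = 330; 325 is not s-gonal.
s = 7: P(7, 11) = 286 and P(7, 12) = 342; 325 is not s-gonal.
s = 9: P(9, 10) = 325. ✓
s = 10: P(10, 9) = 297 and P(10, 10) = 370; 325 is not s-gonal.
s = 11: P(11, 8) = 260 and P(11, 9) = 333; 325 is not s-gonal.
Hits: s ∈ {3, 9} → 2.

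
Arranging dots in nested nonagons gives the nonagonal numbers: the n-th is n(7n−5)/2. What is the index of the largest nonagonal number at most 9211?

51

Solve n(7n−5)/2 ≤ 9211 for integer n.
n = 51 gives 8976 ≤ 9211, while n = 52 gives 9334 > 9211; so the answer is index 51.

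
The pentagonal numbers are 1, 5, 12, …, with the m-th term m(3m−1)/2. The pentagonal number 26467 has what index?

133

Set n(3n−1)/2 = 26467, giving 3n² − n − 52934 = 0.
The discriminant is 1 + 24·26467 = 635209, and √635209 = 797.
So n = (1 + 797) / 6 = 798/6 = 133.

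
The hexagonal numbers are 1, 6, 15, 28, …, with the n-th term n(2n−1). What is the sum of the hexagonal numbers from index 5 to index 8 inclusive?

Σ i(2i−1) = 2Σi² − Σi over i = 5..8.
Σi = 36 − 10 = 26 and Σi² = 204 − 30 = 174.
2·174 − 1·26 = 322.

322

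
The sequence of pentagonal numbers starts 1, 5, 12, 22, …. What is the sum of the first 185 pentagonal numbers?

Σ i(3i−1)/2 = (3Σi² − Σi) / 2 over i = 1..185.
Σi = 17205 and Σi² = 2127685.
(3·2127685 − 1·17205) / 2 = 6365850/2 = 3182925.

3182925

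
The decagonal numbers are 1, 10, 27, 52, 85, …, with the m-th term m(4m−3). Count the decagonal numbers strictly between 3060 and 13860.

The n-th decagonal number is n(4n−3).
Smallest index with value > 3060: n = 29 (giving 3277).
Largest index with value < 13860: n = 59 (giving 13747).
Indices 29 through 59: 31 terms.

31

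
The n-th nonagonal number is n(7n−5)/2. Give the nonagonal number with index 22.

The 22nd nonagonal number is n(7n−5)/2 with n = 22.
22·(7·22 − 5)/2 = 22·149/2 = 1639.

1639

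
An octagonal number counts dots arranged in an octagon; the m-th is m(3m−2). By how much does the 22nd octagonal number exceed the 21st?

127

Consecutive octagonal numbers differ by 6n − 5: here 6·22 − 5 = 127.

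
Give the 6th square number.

The 6th square number is n² with n = 6.
6² = 36.

36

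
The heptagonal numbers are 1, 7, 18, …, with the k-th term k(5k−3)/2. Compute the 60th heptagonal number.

8910

The 60th heptagonal number is n(5n−3)/2 with n = 60.
60·(5·60 − 3)/2 = 60·297/2 = 8910.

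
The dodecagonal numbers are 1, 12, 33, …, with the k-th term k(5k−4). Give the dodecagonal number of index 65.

20865

The 65th dodecagonal number is n(5n−4) with n = 65.
65·(5·65 − 4) = 65·321 = 20865.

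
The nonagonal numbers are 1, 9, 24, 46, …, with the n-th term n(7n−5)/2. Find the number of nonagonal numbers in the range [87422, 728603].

298

The n-th nonagonal number is n(7n−5)/2.
Smallest index with value ≥ 87422: n = 159 (giving 88086).
Largest index with value ≤ 728603: n = 456 (giving 726636).
Indices 159 through 456: 298 terms.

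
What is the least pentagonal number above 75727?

75825

Solve n(3n−1)/2 > 75727 for integer n.
The largest n with value ≤ 75727 is 224 (since 75152 ≤ 75727 < 75825), so the first above is n = 225, value 75825.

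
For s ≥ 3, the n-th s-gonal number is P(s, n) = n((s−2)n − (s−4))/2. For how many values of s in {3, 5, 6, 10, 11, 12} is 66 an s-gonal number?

s = 3: P(3, 11) = 66. ✓
s = 5: P(5, 6) = 51 and P(5, 7) = 70; 66 is not s-gonal.
s = 6: P(6, 6) = 66. ✓
s = 10: P(10, 4) = 52 and P(10, 5) = 85; 66 is not s-gonal.
s = 11: P(11, 4) = 58 and P(11, 5) = 95; 66 is not s-gonal.
s = 12: P(12, 4) = 64 and P(12, 5) = 105; 66 is not s-gonal.
Hits: s ∈ {3, 6} → 2.

2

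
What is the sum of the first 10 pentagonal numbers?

Σ i(3i−1)/2 = (3Σi² − Σi) / 2 over i = 1..10.
Σi = 55 and Σi² = 385.
(3·385 − 1·55) / 2 = 1100/2 = 550.

550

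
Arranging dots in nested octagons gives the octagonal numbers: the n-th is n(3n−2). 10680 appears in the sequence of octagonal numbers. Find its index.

Set n(3n−2) = 10680, giving 3n² − 2n − 10680 = 0.
The discriminant is 4 + 12·10680 = 128164, and √128164 = 358.
So n = (2 + 358) / 6 = 360/6 = 60.

60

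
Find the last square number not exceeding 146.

144

Solve n² ≤ 146 for integer n.
n = 12 gives 144 ≤ 146, while n = 13 gives 169 > 146; so the answer is 144.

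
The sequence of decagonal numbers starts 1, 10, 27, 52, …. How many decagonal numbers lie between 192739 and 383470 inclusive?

91

The n-th decagonal number is n(4n−3).
Smallest index with value ≥ 192739: n = 220 (giving 192940).
Largest index with value ≤ 383470: n = 310 (giving 383470).
Indices 220 through 310: 91 terms.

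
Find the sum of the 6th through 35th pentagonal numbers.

21975

Σ i(3i−1)/2 = (3Σi² − Σi) / 2 over i = 6..35.
Σi = 630 − 15 = 615 and Σi² = 14910 − 55 = 14855.
(3·14855 − 1·615) / 2 = 43950/2 = 21975.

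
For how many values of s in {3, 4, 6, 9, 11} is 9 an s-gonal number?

2

s = 3: P(3, 3) = 6 and P(3, 4) = 10; 9 is not s-gonal.
s = 4: P(4, 3) = 9. ✓
s = 6: P(6, 2) = 6 and P(6, 3) = 15; 9 is not s-gonal.
s = 9: P(9, 2) = 9. ✓
s = 11: P(11, 1) = 1 and P(11, 2) = 11; 9 is not s-gonal.
Hits: s ∈ {4, 9} → 2.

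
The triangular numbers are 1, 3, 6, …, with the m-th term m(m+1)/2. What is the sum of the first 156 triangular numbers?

644956

Σ i(i+1)/2 = (Σi² + Σi) / 2 over i = 1..156.
Σi = 12246 and Σi² = 1277666.
(1·1277666 + 1·12246) / 2 = 1289912/2 = 644956.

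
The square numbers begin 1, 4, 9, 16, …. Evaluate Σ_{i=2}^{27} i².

6929

Σ_{i=2}^{27} i² = 6930 − 1 = 6929.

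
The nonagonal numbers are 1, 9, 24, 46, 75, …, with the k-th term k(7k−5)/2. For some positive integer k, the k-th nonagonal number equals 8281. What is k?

Set n(7n−5)/2 = 8281, giving 7n² − 5n − 16562 = 0.
The discriminant is 25 + 56·8281 = 463761, and √463761 = 681.
So n = (5 + 681) / 14 = 686/14 = 49.
Check: 49·(7·49 − 5)/2 = 8281. ✓

49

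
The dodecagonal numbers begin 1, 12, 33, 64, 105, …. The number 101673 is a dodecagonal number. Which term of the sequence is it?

Set n(5n−4) = 101673, giving 5n² − 4n − 101673 = 0.
The discriminant is 16 + 20·101673 = 2033476, and √2033476 = 1426.
So n = (4 + 1426) / 10 = 1430/10 = 143.
Check: 143·(5·143 − 4) = 101673. ✓

143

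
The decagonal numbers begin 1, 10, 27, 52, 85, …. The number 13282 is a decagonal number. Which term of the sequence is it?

Set n(4n−3) = 13282, giving 4n² − 3n − 13282 = 0.
The discriminant is 9 + 16·13282 = 212521, and √212521 = 461.
So n = (3 + 461) / 8 = 464/8 = 58.
Check: 58·(4·58 − 3) = 13282. ✓

58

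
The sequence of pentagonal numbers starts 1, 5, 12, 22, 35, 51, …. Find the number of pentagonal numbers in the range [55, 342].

9

The n-th pentagonal number is n(3n−1)/2.
Smallest index with value ≥ 55: n = 7 (giving 70).
Largest index with value ≤ 342: n = 15 (giving 330).
Indices 7 through 15: 9 terms.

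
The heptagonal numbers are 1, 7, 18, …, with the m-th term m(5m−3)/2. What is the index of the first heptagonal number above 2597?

Solve n(5n−3)/2 > 2597 for integer n.
The largest n with value ≤ 2597 is 32 (since 2512 ≤ 2597 < 2673), so the first above is n = 33, value 2673.

33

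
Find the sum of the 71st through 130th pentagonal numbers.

Σ i(3i−1)/2 = (3Σi² − Σi) / 2 over i = 71..130.
Σi = 8515 − 2485 = 6030 and Σi² = 740805 − 116795 = 624010.
(3·624010 − 1·6030) / 2 = 1866000/2 = 933000.

933000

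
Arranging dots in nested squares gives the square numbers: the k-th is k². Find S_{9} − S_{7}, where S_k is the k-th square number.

9² = 81 and 7² = 49.
Difference: 81 − 49 = 32.

32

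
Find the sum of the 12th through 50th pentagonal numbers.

Σ i(3i−1)/2 = (3Σi² − Σi) / 2 over i = 12..50.
Σi = 1275 − 66 = 1209 and Σi² = 42925 − 506 = 42419.
(3·42419 − 1·1209) / 2 = 126048/2 = 63024.

63024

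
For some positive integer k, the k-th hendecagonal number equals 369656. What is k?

Set n(9n−7)/2 = 369656, giving 9n² − 7n − 739312 = 0.
The discriminant is 49 + 72·369656 = 26615281, and √26615281 = 5159.
So n = (7 + 5159) / 18 = 5166/18 = 287.

287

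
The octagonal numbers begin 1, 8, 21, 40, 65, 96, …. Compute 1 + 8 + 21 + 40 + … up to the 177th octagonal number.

Σ i(3i−2) = 3Σi² − 2Σi over i = 1..177.
Σi = 15753 and Σi² = 1864105.
3·1864105 − 2·15753 = 5560809.

5560809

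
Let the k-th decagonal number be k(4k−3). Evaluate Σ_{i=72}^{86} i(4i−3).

Σ i(4i−3) = 4Σi² − 3Σi over i = 72..86.
Σi = 3741 − 2556 = 1185 and Σi² = 215731 − 121836 = 93895.
4·93895 − 3·1185 = 372025.

372025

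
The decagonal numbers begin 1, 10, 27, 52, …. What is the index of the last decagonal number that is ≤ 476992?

345

Solve n(4n−3) ≤ 476992 for integer n.
n = 345 gives 475065 ≤ 476992, while n = 346 gives 477826 > 476992; so the answer is index 345.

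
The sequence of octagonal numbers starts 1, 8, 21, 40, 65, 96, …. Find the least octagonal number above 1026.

1045

Solve n(3n−2) > 1026 for integer n.
The largest n with value ≤ 1026 is 18 (since 936 ≤ 1026 < 1045), so the first above is n = 19, value 1045.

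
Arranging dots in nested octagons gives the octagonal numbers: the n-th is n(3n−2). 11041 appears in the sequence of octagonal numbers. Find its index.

Set n(3n−2) = 11041, giving 3n² − 2n − 11041 = 0.
The discriminant is 4 + 12·11041 = 132496, and √132496 = 364.
So n = (2 + 364) / 6 = 366/6 = 61.
Check: 61·(3·61 − 2) = 11041. ✓

61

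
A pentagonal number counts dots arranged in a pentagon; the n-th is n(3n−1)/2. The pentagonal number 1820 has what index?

35

Set n(3n−1)/2 = 1820, giving 3n² − n − 3640 = 0.
So n = (1 + 209) / 6 = 210/6 = 35.
Check: 35·(3·35 − 1)/2 = 1820. ✓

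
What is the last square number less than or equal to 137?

Solve n² ≤ 137 for integer n.
n = 11 gives 121 ≤ 137, while n = 12 gives 144 > 137; so the answer is 121.

121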